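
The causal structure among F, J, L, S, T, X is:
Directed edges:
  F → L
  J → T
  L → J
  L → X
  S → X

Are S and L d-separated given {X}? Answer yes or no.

No — S and L are d-connected given {X}.

Bayes-Ball from S | {X} reaches {F,J,L,T}.
L ∈ reach(S|{X}) ⇒ S ⊥̸ L | {X}.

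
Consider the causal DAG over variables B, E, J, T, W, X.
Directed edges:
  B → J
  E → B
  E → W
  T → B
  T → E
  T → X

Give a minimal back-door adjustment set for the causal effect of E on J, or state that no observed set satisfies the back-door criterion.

E→J: minimal back-door set {T}.

desc(E)\{E}={B,J,W}; candidates ⊆ {T,X}.
size 0: {}; under {} E still reaches {B,J,T,X} ∋ J.
{T}: E⊥J given {T} in G with E→· removed — back-door holds.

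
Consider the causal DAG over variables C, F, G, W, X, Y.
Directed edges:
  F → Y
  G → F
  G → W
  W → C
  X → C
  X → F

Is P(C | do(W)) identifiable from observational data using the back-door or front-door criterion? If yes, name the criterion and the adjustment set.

desc(W)\{W}={C}; candidates ⊆ {F,G,X,Y}.
∅: W⊥C given ∅ in G with W→· removed — back-door holds.
P(C|do(W)) = P(C|W) — no adjustment needed.

P(C|do(W)): backdoor, adjust for ∅.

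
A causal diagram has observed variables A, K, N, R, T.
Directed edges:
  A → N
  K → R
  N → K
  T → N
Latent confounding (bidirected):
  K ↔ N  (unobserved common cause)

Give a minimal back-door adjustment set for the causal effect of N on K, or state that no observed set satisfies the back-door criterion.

desc(N)\{N}={K,R}; candidates ⊆ {A,T}.
N↔K: latent back-door arc(s) into N.
size 0: {}; under {} N still reaches {A,K,R,T} ∋ K.
size 1: {A}, {T}; under {A} N still reaches {K,R,T} ∋ K.
size 2: {A,T}; under {A,T} N still reaches {K,R} ∋ K.
N↔K cannot be blocked by any observed set — no back-door set.

N→K: no observed back-door set.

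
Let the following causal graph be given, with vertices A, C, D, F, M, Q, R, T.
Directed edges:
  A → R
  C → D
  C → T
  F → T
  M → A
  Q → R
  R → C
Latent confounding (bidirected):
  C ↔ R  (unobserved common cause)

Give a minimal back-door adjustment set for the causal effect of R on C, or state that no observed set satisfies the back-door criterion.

R→C: no observed back-door set.

desc(R)\{R}={C,D,T}; candidates ⊆ {A,F,M,Q}.
R↔C: latent back-door arc(s) into R.
size 0: {}; under {} R still reaches {A,C,D,M,Q,T} ∋ C.
size 1: {A}, {F}, {M} …(+1); under {A} R still reaches {C,D,Q,T} ∋ C.
size 2: {A,F}, {A,M}, {A,Q} …(+3); under {A,F} R still reaches {C,D,Q,T} ∋ C.
R↔C cannot be blocked by any observed set — no back-door set.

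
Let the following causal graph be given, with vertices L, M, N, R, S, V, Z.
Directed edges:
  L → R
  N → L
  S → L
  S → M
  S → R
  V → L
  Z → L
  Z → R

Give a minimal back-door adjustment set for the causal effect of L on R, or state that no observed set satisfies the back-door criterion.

L→R: minimal back-door set {S, Z}.

desc(L)\{L}={R}; candidates ⊆ {M,N,S,V,Z}.
size 0: {}; under {} L still reaches {M,N,R,S,V,Z} ∋ R.
size 1: {M}, {N}, {S} …(+2); under {M} L still reaches {N,R,S,V,Z} ∋ R.
{S,Z}: L⊥R given {S,Z} in G with L→· removed — back-door holds.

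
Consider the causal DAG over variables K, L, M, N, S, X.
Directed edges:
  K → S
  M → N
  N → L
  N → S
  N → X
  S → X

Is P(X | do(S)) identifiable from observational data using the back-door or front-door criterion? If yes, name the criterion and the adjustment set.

P(X|do(S)): backdoor, adjust for {N}.

desc(S)\{S}={X}; candidates ⊆ {K,L,M,N}.
size 0: {}; under {} S still reaches {K,L,M,N,X} ∋ X.
{N}: S⊥X given {N} in G with S→· removed — back-door holds.
P(X|do(S)) = Σ_{N} P(X|S,N)·P(N).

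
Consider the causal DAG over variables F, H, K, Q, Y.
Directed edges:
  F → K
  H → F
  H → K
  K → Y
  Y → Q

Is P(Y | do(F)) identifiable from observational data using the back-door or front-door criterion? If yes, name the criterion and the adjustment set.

P(Y|do(F)): backdoor, adjust for {H}.

desc(F)\{F}={K,Q,Y}; candidates ⊆ {H}.
size 0: {}; under {} F still reaches {H,K,Q,Y} ∋ Y.
{H}: F⊥Y given {H} in G with F→· removed — back-door holds.
P(Y|do(F)) = Σ_{H} P(Y|F,H)·P(H).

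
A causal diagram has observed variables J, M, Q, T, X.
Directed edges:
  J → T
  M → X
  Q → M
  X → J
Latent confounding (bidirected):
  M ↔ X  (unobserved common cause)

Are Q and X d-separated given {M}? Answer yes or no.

Bayes-Ball from Q | {M} reaches {J,T,X}.
X ∈ reach(Q|{M}) ⇒ Q ⊥̸ X | {M}.

No — Q and X are d-connected given {M}.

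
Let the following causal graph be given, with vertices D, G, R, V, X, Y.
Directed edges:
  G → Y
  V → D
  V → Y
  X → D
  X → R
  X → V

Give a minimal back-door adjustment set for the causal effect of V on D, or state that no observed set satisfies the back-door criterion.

desc(V)\{V}={D,Y}; candidates ⊆ {G,R,X}.
size 0: {}; under {} V still reaches {D,R,X} ∋ D.
{X}: V⊥D given {X} in G with V→· removed — back-door holds.

V→D: minimal back-door set {X}.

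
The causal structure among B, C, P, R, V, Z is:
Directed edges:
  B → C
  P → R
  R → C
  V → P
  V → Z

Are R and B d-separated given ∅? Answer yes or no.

Bayes-Ball from R | ∅ reaches {C,P,V,Z}.
B ∉ reach(R|∅) ⇒ R ⊥ B | ∅.

Yes — R ⊥ B | ∅.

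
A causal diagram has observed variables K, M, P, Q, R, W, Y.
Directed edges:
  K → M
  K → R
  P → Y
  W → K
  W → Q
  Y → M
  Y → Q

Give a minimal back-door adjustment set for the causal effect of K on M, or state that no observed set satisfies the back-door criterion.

K→M: minimal back-door set ∅.

desc(K)\{K}={M,R}; candidates ⊆ {P,Q,W,Y}.
∅: K⊥M given ∅ in G with K→· removed — back-door holds.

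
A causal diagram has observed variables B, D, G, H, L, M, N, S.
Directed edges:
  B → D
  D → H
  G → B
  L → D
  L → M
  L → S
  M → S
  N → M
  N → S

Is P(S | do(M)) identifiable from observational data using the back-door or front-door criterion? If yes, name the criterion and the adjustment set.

desc(M)\{M}={S}; candidates ⊆ {B,D,G,H,L,N}.
size 0: {}; under {} M still reaches {D,H,L,N,S} ∋ S.
size 1: {B}, {D}, {G} …(+3); under {B} M still reaches {D,H,L,N,S} ∋ S.
{L,N}: M⊥S given {L,N} in G with M→· removed — back-door holds.
P(S|do(M)) = Σ_{L,N} P(S|M,L,N)·P(L,N).

P(S|do(M)): backdoor, adjust for {L, N}.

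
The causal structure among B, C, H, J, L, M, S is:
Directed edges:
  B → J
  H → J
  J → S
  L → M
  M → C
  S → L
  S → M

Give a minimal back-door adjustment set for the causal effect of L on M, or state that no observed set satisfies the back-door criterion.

L→M: minimal back-door set {S}.

desc(L)\{L}={C,M}; candidates ⊆ {B,H,J,S}.
size 0: {}; under {} L still reaches {B,C,H,J,M,S} ∋ M.
{S}: L⊥M given {S} in G with L→· removed — back-door holds.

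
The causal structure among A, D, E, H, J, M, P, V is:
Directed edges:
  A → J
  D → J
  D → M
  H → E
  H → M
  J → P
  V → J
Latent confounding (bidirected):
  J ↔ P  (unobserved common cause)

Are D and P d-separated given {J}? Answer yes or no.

Bayes-Ball from D | {J} reaches {A,M,P,V}.
P ∈ reach(D|{J}) ⇒ D ⊥̸ P | {J}.

No — D and P are d-connected given {J}.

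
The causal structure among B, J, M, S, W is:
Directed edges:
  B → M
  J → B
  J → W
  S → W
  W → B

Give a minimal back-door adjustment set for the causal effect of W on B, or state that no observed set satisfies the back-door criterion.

W→B: minimal back-door set {J}.

desc(W)\{W}={B,M}; candidates ⊆ {J,S}.
size 0: {}; under {} W still reaches {B,J,M,S} ∋ B.
{J}: W⊥B given {J} in G with W→· removed — back-door holds.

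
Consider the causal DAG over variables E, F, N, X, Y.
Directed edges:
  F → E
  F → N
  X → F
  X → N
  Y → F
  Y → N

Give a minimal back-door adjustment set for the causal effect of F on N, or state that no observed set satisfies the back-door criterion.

desc(F)\{F}={E,N}; candidates ⊆ {X,Y}.
size 0: {}; under {} F still reaches {N,X,Y} ∋ N.
size 1: {X}, {Y}; under {X} F still reaches {N,Y} ∋ N.
{X,Y}: F⊥N given {X,Y} in G with F→· removed — back-door holds.

F→N: minimal back-door set {X, Y}.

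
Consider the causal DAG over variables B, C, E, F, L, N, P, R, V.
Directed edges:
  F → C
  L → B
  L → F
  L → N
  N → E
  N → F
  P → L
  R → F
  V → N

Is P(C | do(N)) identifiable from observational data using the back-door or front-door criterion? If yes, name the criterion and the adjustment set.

desc(N)\{N}={C,E,F}; candidates ⊆ {B,L,P,R,V}.
size 0: {}; under {} N still reaches {B,C,F,L,P,V} ∋ C.
{L}: N⊥C given {L} in G with N→· removed — back-door holds.
P(C|do(N)) = Σ_{L} P(C|N,L)·P(L).

P(C|do(N)): backdoor, adjust for {L}.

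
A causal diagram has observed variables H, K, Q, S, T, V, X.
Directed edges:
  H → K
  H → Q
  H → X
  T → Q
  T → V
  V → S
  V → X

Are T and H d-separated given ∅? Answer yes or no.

Bayes-Ball from T | ∅ reaches {Q,S,V,X}.
H ∉ reach(T|∅) ⇒ T ⊥ H | ∅.

Yes — T ⊥ H | ∅.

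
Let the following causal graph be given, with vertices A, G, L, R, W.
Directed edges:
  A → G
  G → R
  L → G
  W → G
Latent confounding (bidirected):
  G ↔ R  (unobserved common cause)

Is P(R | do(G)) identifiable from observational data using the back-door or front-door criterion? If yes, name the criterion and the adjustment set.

desc(G)\{G}={R}; candidates ⊆ {A,L,W}.
G↔R: latent back-door arc(s) into G.
size 0: {}; under {} G still reaches {A,L,R,W} ∋ R.
size 1: {A}, {L}, {W}; under {A} G still reaches {L,R,W} ∋ R.
size 2: {A,L}, {A,W}, {L,W}; under {A,L} G still reaches {R,W} ∋ R.
G↔R cannot be blocked by any observed set — no back-door set.
No mediator lies on a directed G→…→R path.
Neither criterion identifies P(R|do(G)) in this graph.

P(R|do(G)): not identifiable (no BD/FD set).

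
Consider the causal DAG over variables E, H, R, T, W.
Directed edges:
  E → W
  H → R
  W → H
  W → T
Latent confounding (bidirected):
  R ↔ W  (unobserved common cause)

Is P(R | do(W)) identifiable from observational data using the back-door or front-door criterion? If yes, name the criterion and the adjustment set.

P(R|do(W)): frontdoor, adjust for {H}.

desc(W)\{W}={H,R,T}; candidates ⊆ {E}.
W↔R: latent back-door arc(s) into W.
size 0: {}; under {} W still reaches {E,R} ∋ R.
size 1: {E}; under {E} W still reaches {R} ∋ R.
W↔R cannot be blocked by any observed set — no back-door set.
{H}: (i) intercepts every directed W→R path; (ii) no back-door W→{H}; (iii) {W} blocks every back-door {H}→R. Front-door holds.
P(R|do(W)) = Σ_{H} P(H|W) Σ_{W'} P(R|H,W')P(W').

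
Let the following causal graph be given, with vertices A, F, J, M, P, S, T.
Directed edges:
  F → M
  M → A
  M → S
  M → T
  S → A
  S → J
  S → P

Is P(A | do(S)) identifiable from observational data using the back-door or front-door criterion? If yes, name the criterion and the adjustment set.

desc(S)\{S}={A,J,P}; candidates ⊆ {F,M,T}.
size 0: {}; under {} S still reaches {A,F,M,T} ∋ A.
{M}: S⊥A given {M} in G with S→· removed — back-door holds.
P(A|do(S)) = Σ_{M} P(A|S,M)·P(M).

P(A|do(S)): backdoor, adjust for {M}.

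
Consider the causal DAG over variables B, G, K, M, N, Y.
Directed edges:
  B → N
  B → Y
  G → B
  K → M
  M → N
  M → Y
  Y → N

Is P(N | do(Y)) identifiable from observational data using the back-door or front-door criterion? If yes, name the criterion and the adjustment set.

P(N|do(Y)): backdoor, adjust for {B, M}.

desc(Y)\{Y}={N}; candidates ⊆ {B,G,K,M}.
size 0: {}; under {} Y still reaches {B,G,K,M,N} ∋ N.
size 1: {B}, {G}, {K} …(+1); under {B} Y still reaches {K,M,N} ∋ N.
{B,M}: Y⊥N given {B,M} in G with Y→· removed — back-door holds.
P(N|do(Y)) = Σ_{B,M} P(N|Y,B,M)·P(B,M).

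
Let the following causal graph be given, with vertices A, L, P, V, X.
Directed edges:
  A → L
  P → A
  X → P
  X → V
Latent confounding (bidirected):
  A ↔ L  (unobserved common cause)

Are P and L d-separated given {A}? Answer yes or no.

No — P and L are d-connected given {A}.

Bayes-Ball from P | {A} reaches {L,V,X}.
L ∈ reach(P|{A}) ⇒ P ⊥̸ L | {A}.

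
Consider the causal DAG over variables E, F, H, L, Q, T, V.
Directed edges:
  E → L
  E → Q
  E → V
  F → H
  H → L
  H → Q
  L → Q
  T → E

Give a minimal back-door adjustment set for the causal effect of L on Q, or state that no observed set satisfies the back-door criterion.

L→Q: minimal back-door set {E, H}.

desc(L)\{L}={Q}; candidates ⊆ {E,F,H,T,V}.
size 0: {}; under {} L still reaches {E,F,H,Q,T,V} ∋ Q.
size 1: {E}, {F}, {H} …(+2); under {E} L still reaches {F,H,Q} ∋ Q.
{E,H}: L⊥Q given {E,H} in G with L→· removed — back-door holds.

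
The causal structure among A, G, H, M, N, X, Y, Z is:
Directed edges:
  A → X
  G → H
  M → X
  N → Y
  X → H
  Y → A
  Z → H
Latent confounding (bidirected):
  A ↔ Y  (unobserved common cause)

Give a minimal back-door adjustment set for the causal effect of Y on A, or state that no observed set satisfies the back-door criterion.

desc(Y)\{Y}={A,H,X}; candidates ⊆ {G,M,N,Z}.
Y↔A: latent back-door arc(s) into Y.
size 0: {}; under {} Y still reaches {A,H,N,X} ∋ A.
size 1: {G}, {M}, {N} …(+1); under {G} Y still reaches {A,H,N,X} ∋ A.
size 2: {G,M}, {G,N}, {G,Z} …(+3); under {G,M} Y still reaches {A,H,N,X} ∋ A.
Y↔A cannot be blocked by any observed set — no back-door set.

Y→A: no observed back-door set.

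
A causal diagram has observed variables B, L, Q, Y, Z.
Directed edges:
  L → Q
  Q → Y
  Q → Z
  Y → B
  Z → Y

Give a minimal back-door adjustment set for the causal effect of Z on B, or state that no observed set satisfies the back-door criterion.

Z→B: minimal back-door set {Q}.

desc(Z)\{Z}={B,Y}; candidates ⊆ {L,Q}.
size 0: {}; under {} Z still reaches {B,L,Q,Y} ∋ B.
{Q}: Z⊥B given {Q} in G with Z→· removed — back-door holds.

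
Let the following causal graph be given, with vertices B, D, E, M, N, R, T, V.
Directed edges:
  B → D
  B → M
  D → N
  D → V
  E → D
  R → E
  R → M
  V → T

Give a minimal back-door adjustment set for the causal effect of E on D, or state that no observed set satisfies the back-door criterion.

E→D: minimal back-door set ∅.

desc(E)\{E}={D,N,T,V}; candidates ⊆ {B,M,R}.
∅: E⊥D given ∅ in G with E→· removed — back-door holds.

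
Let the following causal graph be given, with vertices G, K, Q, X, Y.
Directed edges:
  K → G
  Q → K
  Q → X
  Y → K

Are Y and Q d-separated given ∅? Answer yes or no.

Bayes-Ball from Y | ∅ reaches {G,K}.
Q ∉ reach(Y|∅) ⇒ Y ⊥ Q | ∅.

Yes — Y ⊥ Q | ∅.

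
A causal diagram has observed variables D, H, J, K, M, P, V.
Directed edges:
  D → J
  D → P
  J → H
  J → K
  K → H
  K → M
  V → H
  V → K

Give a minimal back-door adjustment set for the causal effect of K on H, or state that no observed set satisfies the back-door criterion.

K→H: minimal back-door set {J, V}.

desc(K)\{K}={H,M}; candidates ⊆ {D,J,P,V}.
size 0: {}; under {} K still reaches {D,H,J,P,V} ∋ H.
size 1: {D}, {J}, {P} …(+1); under {D} K still reaches {H,J,V} ∋ H.
{J,V}: K⊥H given {J,V} in G with K→· removed — back-door holds.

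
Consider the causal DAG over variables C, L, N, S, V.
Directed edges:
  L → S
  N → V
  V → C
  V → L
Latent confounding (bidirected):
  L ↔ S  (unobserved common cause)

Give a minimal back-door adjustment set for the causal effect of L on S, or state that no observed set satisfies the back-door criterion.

desc(L)\{L}={S}; candidates ⊆ {C,N,V}.
L↔S: latent back-door arc(s) into L.
size 0: {}; under {} L still reaches {C,N,S,V} ∋ S.
size 1: {C}, {N}, {V}; under {C} L still reaches {N,S,V} ∋ S.
size 2: {C,N}, {C,V}, {N,V}; under {C,N} L still reaches {S,V} ∋ S.
L↔S cannot be blocked by any observed set — no back-door set.

L→S: no observed back-door set.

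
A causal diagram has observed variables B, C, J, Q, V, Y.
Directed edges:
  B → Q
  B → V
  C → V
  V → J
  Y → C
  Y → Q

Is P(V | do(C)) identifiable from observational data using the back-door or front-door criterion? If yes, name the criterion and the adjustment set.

P(V|do(C)): backdoor, adjust for ∅.

desc(C)\{C}={J,V}; candidates ⊆ {B,Q,Y}.
∅: C⊥V given ∅ in G with C→· removed — back-door holds.
P(V|do(C)) = P(V|C) — no adjustment needed.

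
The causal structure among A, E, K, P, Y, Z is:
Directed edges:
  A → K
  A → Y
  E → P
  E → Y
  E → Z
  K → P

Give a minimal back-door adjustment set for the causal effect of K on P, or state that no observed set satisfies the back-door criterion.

K→P: minimal back-door set ∅.

desc(K)\{K}={P}; candidates ⊆ {A,E,Y,Z}.
∅: K⊥P given ∅ in G with K→· removed — back-door holds.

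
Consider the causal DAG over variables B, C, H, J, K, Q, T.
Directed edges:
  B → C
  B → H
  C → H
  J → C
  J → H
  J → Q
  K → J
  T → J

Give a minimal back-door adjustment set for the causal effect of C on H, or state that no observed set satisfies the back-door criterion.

desc(C)\{C}={H}; candidates ⊆ {B,J,K,Q,T}.
size 0: {}; under {} C still reaches {B,H,J,K,Q,T} ∋ H.
size 1: {B}, {J}, {K} …(+2); under {B} C still reaches {H,J,K,Q,T} ∋ H.
{B,J}: C⊥H given {B,J} in G with C→· removed — back-door holds.

C→H: minimal back-door set {B, J}.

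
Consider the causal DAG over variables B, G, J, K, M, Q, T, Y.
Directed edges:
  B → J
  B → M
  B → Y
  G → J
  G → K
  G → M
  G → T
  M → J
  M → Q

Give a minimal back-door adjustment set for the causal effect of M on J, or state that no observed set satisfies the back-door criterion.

desc(M)\{M}={J,Q}; candidates ⊆ {B,G,K,T,Y}.
size 0: {}; under {} M still reaches {B,G,J,K,T,Y} ∋ J.
size 1: {B}, {G}, {K} …(+2); under {B} M still reaches {G,J,K,T} ∋ J.
{B,G}: M⊥J given {B,G} in G with M→· removed — back-door holds.

M→J: minimal back-door set {B, G}.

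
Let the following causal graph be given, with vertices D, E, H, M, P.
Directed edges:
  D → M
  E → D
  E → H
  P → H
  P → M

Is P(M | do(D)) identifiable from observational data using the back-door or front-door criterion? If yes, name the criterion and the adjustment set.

P(M|do(D)): backdoor, adjust for ∅.

desc(D)\{D}={M}; candidates ⊆ {E,H,P}.
∅: D⊥M given ∅ in G with D→· removed — back-door holds.
P(M|do(D)) = P(M|D) — no adjustment needed.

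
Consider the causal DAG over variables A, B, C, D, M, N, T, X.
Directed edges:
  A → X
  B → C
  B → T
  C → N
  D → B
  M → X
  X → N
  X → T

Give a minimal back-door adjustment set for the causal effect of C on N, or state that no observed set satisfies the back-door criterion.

C→N: minimal back-door set ∅.

desc(C)\{C}={N}; candidates ⊆ {A,B,D,M,T,X}.
∅: C⊥N given ∅ in G with C→· removed — back-door holds.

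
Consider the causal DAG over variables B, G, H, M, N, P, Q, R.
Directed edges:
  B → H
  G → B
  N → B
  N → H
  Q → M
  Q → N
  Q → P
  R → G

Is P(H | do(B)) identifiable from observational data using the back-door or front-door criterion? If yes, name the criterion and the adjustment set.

P(H|do(B)): backdoor, adjust for {N}.

desc(B)\{B}={H}; candidates ⊆ {G,M,N,P,Q,R}.
size 0: {}; under {} B still reaches {G,H,M,N,P,Q,R} ∋ H.
{N}: B⊥H given {N} in G with B→· removed — back-door holds.
P(H|do(B)) = Σ_{N} P(H|B,N)·P(N).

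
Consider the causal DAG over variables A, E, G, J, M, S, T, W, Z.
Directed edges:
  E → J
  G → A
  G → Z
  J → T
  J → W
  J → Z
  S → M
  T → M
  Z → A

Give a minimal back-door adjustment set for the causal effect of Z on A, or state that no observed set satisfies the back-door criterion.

Z→A: minimal back-door set {G}.

desc(Z)\{Z}={A}; candidates ⊆ {E,G,J,M,S,T,W}.
size 0: {}; under {} Z still reaches {A,E,G,J,M,T,W} ∋ A.
{G}: Z⊥A given {G} in G with Z→· removed — back-door holds.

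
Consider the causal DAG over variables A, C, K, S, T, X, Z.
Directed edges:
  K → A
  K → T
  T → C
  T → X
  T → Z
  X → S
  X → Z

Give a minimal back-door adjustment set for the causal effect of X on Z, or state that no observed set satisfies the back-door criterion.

desc(X)\{X}={S,Z}; candidates ⊆ {A,C,K,T}.
size 0: {}; under {} X still reaches {A,C,K,T,Z} ∋ Z.
{T}: X⊥Z given {T} in G with X→· removed — back-door holds.

X→Z: minimal back-door set {T}.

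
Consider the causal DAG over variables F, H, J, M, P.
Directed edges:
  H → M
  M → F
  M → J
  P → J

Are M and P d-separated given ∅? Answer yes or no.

Yes — M ⊥ P | ∅.

Bayes-Ball from M | ∅ reaches {F,H,J}.
P ∉ reach(M|∅) ⇒ M ⊥ P | ∅.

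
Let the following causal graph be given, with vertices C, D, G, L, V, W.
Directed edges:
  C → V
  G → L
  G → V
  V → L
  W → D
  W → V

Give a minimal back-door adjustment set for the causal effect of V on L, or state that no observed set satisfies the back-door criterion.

desc(V)\{V}={L}; candidates ⊆ {C,D,G,W}.
size 0: {}; under {} V still reaches {C,D,G,L,W} ∋ L.
{G}: V⊥L given {G} in G with V→· removed — back-door holds.

V→L: minimal back-door set {G}.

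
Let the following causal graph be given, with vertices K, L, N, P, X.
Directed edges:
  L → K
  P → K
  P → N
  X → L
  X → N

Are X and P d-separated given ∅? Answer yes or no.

Yes — X ⊥ P | ∅.

Bayes-Ball from X | ∅ reaches {K,L,N}.
P ∉ reach(X|∅) ⇒ X ⊥ P | ∅.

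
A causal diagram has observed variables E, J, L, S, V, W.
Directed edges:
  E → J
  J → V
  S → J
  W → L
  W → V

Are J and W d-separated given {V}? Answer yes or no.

No — J and W are d-connected given {V}.

Bayes-Ball from J | {V} reaches {E,L,S,W}.
W ∈ reach(J|{V}) ⇒ J ⊥̸ W | {V}.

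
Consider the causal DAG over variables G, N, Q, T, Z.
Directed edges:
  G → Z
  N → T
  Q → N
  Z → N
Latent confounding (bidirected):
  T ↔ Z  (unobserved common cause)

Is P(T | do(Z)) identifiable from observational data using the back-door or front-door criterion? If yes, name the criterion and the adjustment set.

P(T|do(Z)): frontdoor, adjust for {N}.

desc(Z)\{Z}={N,T}; candidates ⊆ {G,Q}.
Z↔T: latent back-door arc(s) into Z.
size 0: {}; under {} Z still reaches {G,T} ∋ T.
size 1: {G}, {Q}; under {G} Z still reaches {T} ∋ T.
size 2: {G,Q}; under {G,Q} Z still reaches {T} ∋ T.
Z↔T cannot be blocked by any observed set — no back-door set.
{N}: (i) intercepts every directed Z→T path; (ii) no back-door Z→{N}; (iii) {Z} blocks every back-door {N}→T. Front-door holds.
P(T|do(Z)) = Σ_{N} P(N|Z) Σ_{Z'} P(T|N,Z')P(Z').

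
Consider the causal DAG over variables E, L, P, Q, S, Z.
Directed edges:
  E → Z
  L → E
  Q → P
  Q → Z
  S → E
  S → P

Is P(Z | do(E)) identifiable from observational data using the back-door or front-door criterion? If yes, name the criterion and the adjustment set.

desc(E)\{E}={Z}; candidates ⊆ {L,P,Q,S}.
∅: E⊥Z given ∅ in G with E→· removed — back-door holds.
P(Z|do(E)) = P(Z|E) — no adjustment needed.

P(Z|do(E)): backdoor, adjust for ∅.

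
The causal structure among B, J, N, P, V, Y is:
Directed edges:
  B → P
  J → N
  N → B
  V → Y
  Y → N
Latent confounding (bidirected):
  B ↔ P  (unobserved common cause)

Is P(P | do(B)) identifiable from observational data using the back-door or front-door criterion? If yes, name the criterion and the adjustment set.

P(P|do(B)): not identifiable (no BD/FD set).

desc(B)\{B}={P}; candidates ⊆ {J,N,V,Y}.
B↔P: latent back-door arc(s) into B.
size 0: {}; under {} B still reaches {J,N,P,V,Y} ∋ P.
size 1: {J}, {N}, {V} …(+1); under {J} B still reaches {N,P,V,Y} ∋ P.
size 2: {J,N}, {J,V}, {J,Y} …(+3); under {J,N} B still reaches {P} ∋ P.
B↔P cannot be blocked by any observed set — no back-door set.
No mediator lies on a directed B→…→P path.
Neither criterion identifies P(P|do(B)) in this graph.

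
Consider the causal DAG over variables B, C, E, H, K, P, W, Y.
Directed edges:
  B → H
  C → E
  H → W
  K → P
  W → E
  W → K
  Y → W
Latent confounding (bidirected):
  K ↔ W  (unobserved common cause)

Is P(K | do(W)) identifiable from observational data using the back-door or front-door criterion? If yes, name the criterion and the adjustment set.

P(K|do(W)): not identifiable (no BD/FD set).

desc(W)\{W}={E,K,P}; candidates ⊆ {B,C,H,Y}.
W↔K: latent back-door arc(s) into W.
size 0: {}; under {} W still reaches {B,H,K,P,Y} ∋ K.
size 1: {B}, {C}, {H} …(+1); under {B} W still reaches {H,K,P,Y} ∋ K.
size 2: {B,C}, {B,H}, {B,Y} …(+3); under {B,C} W still reaches {H,K,P,Y} ∋ K.
W↔K cannot be blocked by any observed set — no back-door set.
No mediator lies on a directed W→…→K path.
Neither criterion identifies P(K|do(W)) in this graph.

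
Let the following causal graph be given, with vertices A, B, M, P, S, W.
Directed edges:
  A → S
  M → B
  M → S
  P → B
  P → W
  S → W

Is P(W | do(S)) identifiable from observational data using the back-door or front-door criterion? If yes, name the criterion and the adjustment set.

desc(S)\{S}={W}; candidates ⊆ {A,B,M,P}.
∅: S⊥W given ∅ in G with S→· removed — back-door holds.
P(W|do(S)) = P(W|S) — no adjustment needed.

P(W|do(S)): backdoor, adjust for ∅.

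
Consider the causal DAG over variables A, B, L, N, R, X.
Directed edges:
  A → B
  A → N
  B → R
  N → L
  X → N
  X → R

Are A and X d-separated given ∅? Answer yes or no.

Bayes-Ball from A | ∅ reaches {B,L,N,R}.
X ∉ reach(A|∅) ⇒ A ⊥ X | ∅.

Yes — A ⊥ X | ∅.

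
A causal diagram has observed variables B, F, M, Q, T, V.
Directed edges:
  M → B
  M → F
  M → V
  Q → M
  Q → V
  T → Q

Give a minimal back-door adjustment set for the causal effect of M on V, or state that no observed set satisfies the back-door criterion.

M→V: minimal back-door set {Q}.

desc(M)\{M}={B,F,V}; candidates ⊆ {Q,T}.
size 0: {}; under {} M still reaches {Q,T,V} ∋ V.
{Q}: M⊥V given {Q} in G with M→· removed — back-door holds.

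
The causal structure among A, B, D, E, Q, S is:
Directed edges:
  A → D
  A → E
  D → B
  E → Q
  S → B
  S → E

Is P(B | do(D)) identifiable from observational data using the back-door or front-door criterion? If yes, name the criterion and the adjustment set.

P(B|do(D)): backdoor, adjust for ∅.

desc(D)\{D}={B}; candidates ⊆ {A,E,Q,S}.
∅: D⊥B given ∅ in G with D→· removed — back-door holds.
P(B|do(D)) = P(B|D) — no adjustment needed.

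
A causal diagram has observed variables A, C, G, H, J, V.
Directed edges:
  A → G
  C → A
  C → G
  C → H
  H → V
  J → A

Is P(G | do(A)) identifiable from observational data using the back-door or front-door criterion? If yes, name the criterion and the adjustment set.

desc(A)\{A}={G}; candidates ⊆ {C,H,J,V}.
size 0: {}; under {} A still reaches {C,G,H,J,V} ∋ G.
{C}: A⊥G given {C} in G with A→· removed — back-door holds.
P(G|do(A)) = Σ_{C} P(G|A,C)·P(C).

P(G|do(A)): backdoor, adjust for {C}.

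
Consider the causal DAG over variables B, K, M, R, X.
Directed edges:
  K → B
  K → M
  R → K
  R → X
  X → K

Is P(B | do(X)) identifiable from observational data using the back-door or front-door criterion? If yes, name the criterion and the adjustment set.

P(B|do(X)): backdoor, adjust for {R}.

desc(X)\{X}={B,K,M}; candidates ⊆ {R}.
size 0: {}; under {} X still reaches {B,K,M,R} ∋ B.
{R}: X⊥B given {R} in G with X→· removed — back-door holds.
P(B|do(X)) = Σ_{R} P(B|X,R)·P(R).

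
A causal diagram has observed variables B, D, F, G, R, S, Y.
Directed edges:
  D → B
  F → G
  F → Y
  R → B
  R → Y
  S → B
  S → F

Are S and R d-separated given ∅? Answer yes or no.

Yes — S ⊥ R | ∅.

Bayes-Ball from S | ∅ reaches {B,F,G,Y}.
R ∉ reach(S|∅) ⇒ S ⊥ R | ∅.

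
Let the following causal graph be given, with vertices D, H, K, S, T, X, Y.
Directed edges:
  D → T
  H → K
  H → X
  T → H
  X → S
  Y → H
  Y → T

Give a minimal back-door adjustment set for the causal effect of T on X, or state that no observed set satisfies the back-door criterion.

desc(T)\{T}={H,K,S,X}; candidates ⊆ {D,Y}.
size 0: {}; under {} T still reaches {D,H,K,S,X,Y} ∋ X.
{Y}: T⊥X given {Y} in G with T→· removed — back-door holds.

T→X: minimal back-door set {Y}.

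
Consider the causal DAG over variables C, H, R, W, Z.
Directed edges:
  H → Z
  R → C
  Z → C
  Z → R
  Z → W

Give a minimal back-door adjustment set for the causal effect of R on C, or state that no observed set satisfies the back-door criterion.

R→C: minimal back-door set {Z}.

desc(R)\{R}={C}; candidates ⊆ {H,W,Z}.
size 0: {}; under {} R still reaches {C,H,W,Z} ∋ C.
{Z}: R⊥C given {Z} in G with R→· removed — back-door holds.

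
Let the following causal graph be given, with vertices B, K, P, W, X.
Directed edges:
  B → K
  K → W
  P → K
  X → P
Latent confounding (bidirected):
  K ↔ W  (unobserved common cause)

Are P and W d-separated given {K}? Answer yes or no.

Bayes-Ball from P | {K} reaches {B,W,X}.
W ∈ reach(P|{K}) ⇒ P ⊥̸ W | {K}.

No — P and W are d-connected given {K}.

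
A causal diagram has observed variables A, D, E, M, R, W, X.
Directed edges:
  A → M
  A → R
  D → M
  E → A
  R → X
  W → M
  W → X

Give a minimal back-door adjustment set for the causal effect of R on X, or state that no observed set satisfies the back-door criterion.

desc(R)\{R}={X}; candidates ⊆ {A,D,E,M,W}.
∅: R⊥X given ∅ in G with R→· removed — back-door holds.

R→X: minimal back-door set ∅.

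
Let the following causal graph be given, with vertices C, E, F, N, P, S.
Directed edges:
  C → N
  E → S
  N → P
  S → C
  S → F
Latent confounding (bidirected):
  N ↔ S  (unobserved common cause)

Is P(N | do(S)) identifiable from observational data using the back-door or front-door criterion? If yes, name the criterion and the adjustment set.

desc(S)\{S}={C,F,N,P}; candidates ⊆ {E}.
S↔N: latent back-door arc(s) into S.
size 0: {}; under {} S still reaches {E,N,P} ∋ N.
size 1: {E}; under {E} S still reaches {N,P} ∋ N.
S↔N cannot be blocked by any observed set — no back-door set.
{C}: (i) intercepts every directed S→N path; (ii) no back-door S→{C}; (iii) {S} blocks every back-door {C}→N. Front-door holds.
P(N|do(S)) = Σ_{C} P(C|S) Σ_{S'} P(N|C,S')P(S').

P(N|do(S)): frontdoor, adjust for {C}.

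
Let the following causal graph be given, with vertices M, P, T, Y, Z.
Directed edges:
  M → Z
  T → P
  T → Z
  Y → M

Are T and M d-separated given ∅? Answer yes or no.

Yes — T ⊥ M | ∅.

Bayes-Ball from T | ∅ reaches {P,Z}.
M ∉ reach(T|∅) ⇒ T ⊥ M | ∅.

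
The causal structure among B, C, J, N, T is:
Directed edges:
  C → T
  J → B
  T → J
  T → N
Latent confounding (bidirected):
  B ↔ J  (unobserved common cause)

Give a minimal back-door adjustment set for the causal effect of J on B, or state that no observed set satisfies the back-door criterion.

J→B: no observed back-door set.

desc(J)\{J}={B}; candidates ⊆ {C,N,T}.
J↔B: latent back-door arc(s) into J.
size 0: {}; under {} J still reaches {B,C,N,T} ∋ B.
size 1: {C}, {N}, {T}; under {C} J still reaches {B,N,T} ∋ B.
size 2: {C,N}, {C,T}, {N,T}; under {C,N} J still reaches {B,T} ∋ B.
J↔B cannot be blocked by any observed set — no back-door set.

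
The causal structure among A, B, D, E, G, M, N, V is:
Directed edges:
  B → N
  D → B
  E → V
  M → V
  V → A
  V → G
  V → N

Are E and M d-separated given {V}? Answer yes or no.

No — E and M are d-connected given {V}.

Bayes-Ball from E | {V} reaches {M}.
M ∈ reach(E|{V}) ⇒ E ⊥̸ M | {V}.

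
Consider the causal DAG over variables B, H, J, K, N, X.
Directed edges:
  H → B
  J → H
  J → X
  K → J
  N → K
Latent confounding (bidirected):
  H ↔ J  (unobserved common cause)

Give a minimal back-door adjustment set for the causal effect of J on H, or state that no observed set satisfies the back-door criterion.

J→H: no observed back-door set.

desc(J)\{J}={B,H,X}; candidates ⊆ {K,N}.
J↔H: latent back-door arc(s) into J.
size 0: {}; under {} J still reaches {B,H,K,N} ∋ H.
size 1: {K}, {N}; under {K} J still reaches {B,H} ∋ H.
size 2: {K,N}; under {K,N} J still reaches {B,H} ∋ H.
J↔H cannot be blocked by any observed set — no back-door set.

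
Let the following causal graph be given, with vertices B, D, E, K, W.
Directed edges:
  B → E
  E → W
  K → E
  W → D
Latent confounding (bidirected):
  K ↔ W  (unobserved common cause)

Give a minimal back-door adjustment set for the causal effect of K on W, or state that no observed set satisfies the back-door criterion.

desc(K)\{K}={D,E,W}; candidates ⊆ {B}.
K↔W: latent back-door arc(s) into K.
size 0: {}; under {} K still reaches {D,W} ∋ W.
size 1: {B}; under {B} K still reaches {D,W} ∋ W.
K↔W cannot be blocked by any observed set — no back-door set.

K→W: no observed back-door set.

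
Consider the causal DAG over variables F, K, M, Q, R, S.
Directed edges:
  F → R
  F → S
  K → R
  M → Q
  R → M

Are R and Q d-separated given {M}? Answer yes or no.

Yes — R ⊥ Q | {M}.

Bayes-Ball from R | {M} reaches {F,K,S}.
Q ∉ reach(R|{M}) ⇒ R ⊥ Q | {M}.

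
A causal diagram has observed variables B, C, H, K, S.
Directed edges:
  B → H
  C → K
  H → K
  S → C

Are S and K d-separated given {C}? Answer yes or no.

Bayes-Ball from S | {C} reaches ∅.
K ∉ reach(S|{C}) ⇒ S ⊥ K | {C}.

Yes — S ⊥ K | {C}.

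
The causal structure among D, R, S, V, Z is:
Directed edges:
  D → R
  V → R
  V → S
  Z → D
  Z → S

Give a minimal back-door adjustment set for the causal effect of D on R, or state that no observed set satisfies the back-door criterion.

desc(D)\{D}={R}; candidates ⊆ {S,V,Z}.
∅: D⊥R given ∅ in G with D→· removed — back-door holds.

D→R: minimal back-door set ∅.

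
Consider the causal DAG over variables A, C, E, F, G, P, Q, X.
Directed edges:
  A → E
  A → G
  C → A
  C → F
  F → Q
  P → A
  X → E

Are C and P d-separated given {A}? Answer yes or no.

Bayes-Ball from C | {A} reaches {F,P,Q}.
P ∈ reach(C|{A}) ⇒ C ⊥̸ P | {A}.

No — C and P are d-connected given {A}.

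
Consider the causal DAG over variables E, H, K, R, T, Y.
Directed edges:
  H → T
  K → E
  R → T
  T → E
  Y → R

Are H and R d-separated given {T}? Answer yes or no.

Bayes-Ball from H | {T} reaches {R,Y}.
R ∈ reach(H|{T}) ⇒ H ⊥̸ R | {T}.

No — H and R are d-connected given {T}.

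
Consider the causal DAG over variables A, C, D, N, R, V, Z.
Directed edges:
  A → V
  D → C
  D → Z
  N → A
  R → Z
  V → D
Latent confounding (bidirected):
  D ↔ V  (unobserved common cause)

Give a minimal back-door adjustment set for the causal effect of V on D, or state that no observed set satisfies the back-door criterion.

V→D: no observed back-door set.

desc(V)\{V}={C,D,Z}; candidates ⊆ {A,N,R}.
V↔D: latent back-door arc(s) into V.
size 0: {}; under {} V still reaches {A,C,D,N,Z} ∋ D.
size 1: {A}, {N}, {R}; under {A} V still reaches {C,D,Z} ∋ D.
size 2: {A,N}, {A,R}, {N,R}; under {A,N} V still reaches {C,D,Z} ∋ D.
V↔D cannot be blocked by any observed set — no back-door set.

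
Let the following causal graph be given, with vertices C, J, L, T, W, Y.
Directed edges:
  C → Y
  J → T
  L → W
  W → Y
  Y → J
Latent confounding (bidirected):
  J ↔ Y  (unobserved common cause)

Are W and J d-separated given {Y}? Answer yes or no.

No — W and J are d-connected given {Y}.

Bayes-Ball from W | {Y} reaches {C,J,L,T}.
J ∈ reach(W|{Y}) ⇒ W ⊥̸ J | {Y}.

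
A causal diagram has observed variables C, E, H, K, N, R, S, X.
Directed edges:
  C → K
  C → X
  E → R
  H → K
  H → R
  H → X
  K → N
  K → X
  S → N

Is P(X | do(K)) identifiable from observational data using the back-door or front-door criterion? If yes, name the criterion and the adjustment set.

P(X|do(K)): backdoor, adjust for {C, H}.

desc(K)\{K}={N,X}; candidates ⊆ {C,E,H,R,S}.
size 0: {}; under {} K still reaches {C,H,R,X} ∋ X.
size 1: {C}, {E}, {H} …(+2); under {C} K still reaches {H,R,X} ∋ X.
{C,H}: K⊥X given {C,H} in G with K→· removed — back-door holds.
P(X|do(K)) = Σ_{C,H} P(X|K,C,H)·P(C,H).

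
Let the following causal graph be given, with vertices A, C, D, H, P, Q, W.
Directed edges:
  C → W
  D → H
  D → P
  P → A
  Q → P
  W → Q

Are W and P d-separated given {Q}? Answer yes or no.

Yes — W ⊥ P | {Q}.

Bayes-Ball from W | {Q} reaches {C}.
P ∉ reach(W|{Q}) ⇒ W ⊥ P | {Q}.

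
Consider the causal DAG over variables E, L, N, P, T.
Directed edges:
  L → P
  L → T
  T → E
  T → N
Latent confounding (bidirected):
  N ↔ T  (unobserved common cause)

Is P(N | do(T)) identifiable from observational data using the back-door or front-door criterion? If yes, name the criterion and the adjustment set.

desc(T)\{T}={E,N}; candidates ⊆ {L,P}.
T↔N: latent back-door arc(s) into T.
size 0: {}; under {} T still reaches {L,N,P} ∋ N.
size 1: {L}, {P}; under {L} T still reaches {N} ∋ N.
size 2: {L,P}; under {L,P} T still reaches {N} ∋ N.
T↔N cannot be blocked by any observed set — no back-door set.
No mediator lies on a directed T→…→N path.
Neither criterion identifies P(N|do(T)) in this graph.

P(N|do(T)): not identifiable (no BD/FD set).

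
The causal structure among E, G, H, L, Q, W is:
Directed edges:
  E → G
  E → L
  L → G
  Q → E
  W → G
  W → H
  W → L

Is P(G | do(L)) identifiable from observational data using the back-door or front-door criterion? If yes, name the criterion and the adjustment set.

desc(L)\{L}={G}; candidates ⊆ {E,H,Q,W}.
size 0: {}; under {} L still reaches {E,G,H,Q,W} ∋ G.
size 1: {E}, {H}, {Q} …(+1); under {E} L still reaches {G,H,W} ∋ G.
{E,W}: L⊥G given {E,W} in G with L→· removed — back-door holds.
P(G|do(L)) = Σ_{E,W} P(G|L,E,W)·P(E,W).

P(G|do(L)): backdoor, adjust for {E, W}.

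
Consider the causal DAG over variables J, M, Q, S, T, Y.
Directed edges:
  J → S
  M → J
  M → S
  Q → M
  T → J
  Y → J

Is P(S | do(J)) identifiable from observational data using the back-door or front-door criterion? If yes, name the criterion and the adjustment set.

P(S|do(J)): backdoor, adjust for {M}.

desc(J)\{J}={S}; candidates ⊆ {M,Q,T,Y}.
size 0: {}; under {} J still reaches {M,Q,S,T,Y} ∋ S.
{M}: J⊥S given {M} in G with J→· removed — back-door holds.
P(S|do(J)) = Σ_{M} P(S|J,M)·P(M).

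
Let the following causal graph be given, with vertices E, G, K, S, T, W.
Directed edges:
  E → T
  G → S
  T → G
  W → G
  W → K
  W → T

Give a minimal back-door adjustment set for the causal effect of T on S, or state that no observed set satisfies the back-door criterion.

desc(T)\{T}={G,S}; candidates ⊆ {E,K,W}.
size 0: {}; under {} T still reaches {E,G,K,S,W} ∋ S.
{W}: T⊥S given {W} in G with T→· removed — back-door holds.

T→S: minimal back-door set {W}.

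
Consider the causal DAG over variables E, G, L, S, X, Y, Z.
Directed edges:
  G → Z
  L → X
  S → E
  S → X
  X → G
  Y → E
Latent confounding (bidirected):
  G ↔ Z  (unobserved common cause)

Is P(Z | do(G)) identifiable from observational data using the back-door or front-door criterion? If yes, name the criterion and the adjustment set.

P(Z|do(G)): not identifiable (no BD/FD set).

desc(G)\{G}={Z}; candidates ⊆ {E,L,S,X,Y}.
G↔Z: latent back-door arc(s) into G.
size 0: {}; under {} G still reaches {E,L,S,X,Z} ∋ Z.
size 1: {E}, {L}, {S} …(+2); under {E} G still reaches {L,S,X,Y,Z} ∋ Z.
size 2: {E,L}, {E,S}, {E,X} …(+7); under {E,L} G still reaches {S,X,Y,Z} ∋ Z.
G↔Z cannot be blocked by any observed set — no back-door set.
No mediator lies on a directed G→…→Z path.
Neither criterion identifies P(Z|do(G)) in this graph.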